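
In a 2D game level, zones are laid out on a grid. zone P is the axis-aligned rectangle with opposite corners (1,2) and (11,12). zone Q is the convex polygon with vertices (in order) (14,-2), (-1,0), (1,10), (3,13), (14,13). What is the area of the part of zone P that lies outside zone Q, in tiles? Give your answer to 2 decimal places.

1.33

|zone P| = 100, |zone P∩zone Q| = 98.6667.
|zone P ∖ zone Q| = |zone P| − |zone P∩zone Q| = 100 − 98.6667 = 1.33.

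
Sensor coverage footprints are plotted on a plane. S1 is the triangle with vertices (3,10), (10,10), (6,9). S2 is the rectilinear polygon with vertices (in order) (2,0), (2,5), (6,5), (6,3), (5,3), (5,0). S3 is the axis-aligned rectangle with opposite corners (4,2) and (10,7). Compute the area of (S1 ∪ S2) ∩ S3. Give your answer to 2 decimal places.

The region (S1 ∪ S2) ∩ S3 is the polygon with vertices (6,5), (6,3), (5,3), (5,2), (4,2), (4,5).
By the shoelace formula its area is 5.00.

5.00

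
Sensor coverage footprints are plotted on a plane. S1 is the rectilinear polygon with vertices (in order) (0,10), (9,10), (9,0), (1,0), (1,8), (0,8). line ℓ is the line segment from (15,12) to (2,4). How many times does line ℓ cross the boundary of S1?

The segment meets the boundary at (9,8.308).

1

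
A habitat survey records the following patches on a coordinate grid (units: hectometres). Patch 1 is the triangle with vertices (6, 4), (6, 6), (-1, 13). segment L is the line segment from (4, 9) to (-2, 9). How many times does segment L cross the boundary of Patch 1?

2

The segment meets the boundary at (2.111,9), (3,9).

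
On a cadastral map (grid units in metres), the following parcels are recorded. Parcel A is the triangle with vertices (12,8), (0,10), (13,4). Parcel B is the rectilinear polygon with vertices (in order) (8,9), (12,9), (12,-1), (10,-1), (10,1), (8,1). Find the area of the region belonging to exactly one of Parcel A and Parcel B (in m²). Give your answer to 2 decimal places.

|Parcel A| = 23, |Parcel B| = 36, |Parcel A∩Parcel B| = 11.7949.
|Parcel A △ Parcel B| = |Parcel A| + |Parcel B| − 2·|Parcel A∩Parcel B| = 23 + 36 − 23.5897 = 35.41.

35.41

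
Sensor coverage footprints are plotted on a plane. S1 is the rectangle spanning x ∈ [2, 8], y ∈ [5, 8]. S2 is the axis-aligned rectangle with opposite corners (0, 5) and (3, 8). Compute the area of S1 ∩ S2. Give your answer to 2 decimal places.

|S1∩S2|: x∈[2,3], y∈[5,8] → 1·3 = 3.

3.00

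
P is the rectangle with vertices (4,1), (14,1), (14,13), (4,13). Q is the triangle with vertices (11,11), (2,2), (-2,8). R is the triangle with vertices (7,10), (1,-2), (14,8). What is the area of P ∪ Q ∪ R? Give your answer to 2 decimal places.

By inclusion–exclusion:
Individual areas: |P| = 120, |Q| = 45, |R| = 48.
|P∩Q| = 18.8462.
|P∩R| = 42.15.
|Q∩R| = 8.
|P∩Q∩R| = 8.
|P ∪ Q ∪ R| = 213 − 68.9962 + 8 = 152.00.

152.00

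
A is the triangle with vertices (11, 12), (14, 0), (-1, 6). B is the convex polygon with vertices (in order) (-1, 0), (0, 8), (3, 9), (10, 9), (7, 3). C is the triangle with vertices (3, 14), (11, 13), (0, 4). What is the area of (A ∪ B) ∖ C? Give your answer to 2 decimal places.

95.08

|A ∪ B| = 106.9829.
|(A ∪ B) ∩ C| = 11.9048.
|(A ∪ B) ∖ C| = 106.9829 − 11.9048 = 95.08.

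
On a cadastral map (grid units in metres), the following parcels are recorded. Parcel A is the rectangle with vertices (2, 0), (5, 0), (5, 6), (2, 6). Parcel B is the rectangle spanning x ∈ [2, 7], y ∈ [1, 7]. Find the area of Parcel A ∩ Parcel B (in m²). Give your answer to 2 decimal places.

15.00

|Parcel A∩Parcel B|: x∈[2,5], y∈[1,6] → 3·5 = 15.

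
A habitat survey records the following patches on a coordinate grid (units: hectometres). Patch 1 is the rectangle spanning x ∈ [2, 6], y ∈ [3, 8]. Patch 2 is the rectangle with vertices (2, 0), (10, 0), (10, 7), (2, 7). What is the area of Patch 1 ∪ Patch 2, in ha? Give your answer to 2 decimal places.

60.00

By inclusion–exclusion:
Individual areas: |Patch 1| = 20, |Patch 2| = 56.
|Patch 1∩Patch 2|: x∈[2,6], y∈[3,7] → 4·4 = 16.
|Patch 1 ∪ Patch 2| = 76 − 16 = 60.00.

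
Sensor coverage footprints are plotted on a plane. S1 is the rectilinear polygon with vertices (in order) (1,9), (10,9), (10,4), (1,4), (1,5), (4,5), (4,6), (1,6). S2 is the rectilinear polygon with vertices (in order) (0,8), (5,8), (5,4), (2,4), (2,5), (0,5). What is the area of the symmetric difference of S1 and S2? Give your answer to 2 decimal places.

36.00

|S1| = 42, |S2| = 18, |S1∩S2| = 12.
|S1 △ S2| = |S1| + |S2| − 2·|S1∩S2| = 42 + 18 − 24 = 36.00.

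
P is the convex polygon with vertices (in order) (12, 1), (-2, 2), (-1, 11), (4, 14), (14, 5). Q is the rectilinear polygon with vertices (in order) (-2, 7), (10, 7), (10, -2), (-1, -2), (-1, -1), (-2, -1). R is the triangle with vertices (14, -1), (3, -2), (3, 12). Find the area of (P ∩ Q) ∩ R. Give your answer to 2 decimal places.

The region (P ∩ Q) ∩ R is the polygon with vertices (7.231,7), (10,3.727), (10,1.143), (3,1.643), (3,7).
By the shoelace formula its area is 34.72.

34.72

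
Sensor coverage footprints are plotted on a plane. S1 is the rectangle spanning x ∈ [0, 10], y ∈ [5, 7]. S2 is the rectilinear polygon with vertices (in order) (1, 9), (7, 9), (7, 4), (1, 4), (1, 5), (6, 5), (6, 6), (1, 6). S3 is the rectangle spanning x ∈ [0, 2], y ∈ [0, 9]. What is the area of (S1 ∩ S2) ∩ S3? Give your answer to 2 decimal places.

1.00

|S1 ∩ S2| = 7.
|(S1 ∩ S2) ∩ S3| = 1.00.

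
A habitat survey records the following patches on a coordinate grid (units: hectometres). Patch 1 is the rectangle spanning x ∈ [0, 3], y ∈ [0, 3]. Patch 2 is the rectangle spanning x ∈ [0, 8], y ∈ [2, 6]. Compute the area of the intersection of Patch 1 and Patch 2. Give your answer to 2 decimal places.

|Patch 1∩Patch 2|: x∈[0,3], y∈[2,3] → 3·1 = 3.

3.00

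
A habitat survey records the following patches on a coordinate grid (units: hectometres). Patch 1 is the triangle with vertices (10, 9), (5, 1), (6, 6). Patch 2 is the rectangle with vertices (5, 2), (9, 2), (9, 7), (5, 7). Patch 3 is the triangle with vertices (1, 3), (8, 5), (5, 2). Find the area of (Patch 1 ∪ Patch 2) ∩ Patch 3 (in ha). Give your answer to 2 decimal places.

The region (Patch 1 ∪ Patch 2) ∩ Patch 3 is the polygon with vertices (5,4.143), (8,5), (5,2).
By the shoelace formula its area is 3.21.

3.21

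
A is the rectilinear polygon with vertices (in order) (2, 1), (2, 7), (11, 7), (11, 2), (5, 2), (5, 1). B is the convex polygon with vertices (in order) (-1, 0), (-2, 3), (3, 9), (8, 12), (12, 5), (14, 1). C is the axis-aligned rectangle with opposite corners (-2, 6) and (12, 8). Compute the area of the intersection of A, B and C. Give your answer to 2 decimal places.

8.98

The intersection is the polygon with vertices (10.857,7), (11,6.75), (11,6), (2,6), (2,7).
By the shoelace formula its area is 8.98.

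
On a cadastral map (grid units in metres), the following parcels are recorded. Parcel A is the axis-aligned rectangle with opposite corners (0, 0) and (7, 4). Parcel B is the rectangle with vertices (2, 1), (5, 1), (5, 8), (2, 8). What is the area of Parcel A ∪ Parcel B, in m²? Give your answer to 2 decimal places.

By inclusion–exclusion:
Individual areas: |Parcel A| = 28, |Parcel B| = 21.
|Parcel A∩Parcel B|: x∈[2,5], y∈[1,4] → 3·3 = 9.
|Parcel A ∪ Parcel B| = 49 − 9 = 40.00.

40.00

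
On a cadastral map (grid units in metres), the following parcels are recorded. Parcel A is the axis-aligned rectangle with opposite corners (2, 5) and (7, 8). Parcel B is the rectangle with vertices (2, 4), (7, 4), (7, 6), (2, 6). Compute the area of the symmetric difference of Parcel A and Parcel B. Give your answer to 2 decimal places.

15.00

|Parcel A∩Parcel B|: x∈[2,7], y∈[5,6] → 5·1 = 5.
|Parcel A △ Parcel B| = |Parcel A| + |Parcel B| − 2·|Parcel A∩Parcel B| = 15 + 10 − 10 = 15.00.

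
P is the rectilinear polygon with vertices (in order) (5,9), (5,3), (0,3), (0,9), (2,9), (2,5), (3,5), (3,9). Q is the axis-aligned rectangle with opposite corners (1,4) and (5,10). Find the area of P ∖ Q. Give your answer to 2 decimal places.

10.00

|P| = 26, |P∩Q| = 16.
|P ∖ Q| = |P| − |P∩Q| = 26 − 16 = 10.00.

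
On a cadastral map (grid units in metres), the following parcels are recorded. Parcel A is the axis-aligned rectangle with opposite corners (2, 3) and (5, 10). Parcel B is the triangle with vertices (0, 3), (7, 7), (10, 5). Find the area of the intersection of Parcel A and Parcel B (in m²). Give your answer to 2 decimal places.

3.90

The intersection is the polygon with vertices (5,4), (2,3.4), (2,4.143), (5,5.857).
By the shoelace formula its area is 3.90.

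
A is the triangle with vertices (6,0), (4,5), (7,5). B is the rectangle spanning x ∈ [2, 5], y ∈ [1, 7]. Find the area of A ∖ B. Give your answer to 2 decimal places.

|A| = 7.5, |A∩B| = 1.25.
|A ∖ B| = |A| − |A∩B| = 7.5 − 1.25 = 6.25.

6.25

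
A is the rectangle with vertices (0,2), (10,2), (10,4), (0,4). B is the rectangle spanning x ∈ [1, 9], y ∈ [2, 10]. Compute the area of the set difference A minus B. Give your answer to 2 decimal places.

|A∩B|: x∈[1,9], y∈[2,4] → 8·2 = 16.
|A| = 20.
|A ∖ B| = |A| − |A∩B| = 20 − 16 = 4.00.

4.00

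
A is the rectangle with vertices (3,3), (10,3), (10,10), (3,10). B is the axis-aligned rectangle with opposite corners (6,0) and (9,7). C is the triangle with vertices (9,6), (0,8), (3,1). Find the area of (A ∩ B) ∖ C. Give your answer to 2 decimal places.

7.25

|A ∩ B| = 12.
|(A ∩ B) ∩ C| = 4.75.
|(A ∩ B) ∖ C| = 12 − 4.75 = 7.25.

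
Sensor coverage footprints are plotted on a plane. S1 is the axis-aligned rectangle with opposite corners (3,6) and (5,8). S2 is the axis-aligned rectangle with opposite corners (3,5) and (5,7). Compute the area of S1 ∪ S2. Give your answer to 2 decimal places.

By inclusion–exclusion:
Individual areas: |S1| = 4, |S2| = 4.
|S1∩S2|: x∈[3,5], y∈[6,7] → 2·1 = 2.
|S1 ∪ S2| = 8 − 2 = 6.00.

6.00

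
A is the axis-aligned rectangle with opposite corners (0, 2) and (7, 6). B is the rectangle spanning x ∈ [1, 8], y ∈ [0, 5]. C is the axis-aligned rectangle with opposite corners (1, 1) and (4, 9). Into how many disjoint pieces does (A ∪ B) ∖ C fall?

2

(A ∪ B) ∖ C splits into 2 disjoint pieces (area 4, area 26).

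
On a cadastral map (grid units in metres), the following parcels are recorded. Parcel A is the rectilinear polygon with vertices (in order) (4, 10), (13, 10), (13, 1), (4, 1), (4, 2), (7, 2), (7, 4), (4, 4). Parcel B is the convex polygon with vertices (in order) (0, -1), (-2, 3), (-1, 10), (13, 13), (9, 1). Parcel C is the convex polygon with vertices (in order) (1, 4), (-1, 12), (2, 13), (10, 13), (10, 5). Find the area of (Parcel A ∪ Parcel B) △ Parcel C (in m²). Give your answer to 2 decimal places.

111.12

|Parcel A ∪ Parcel B| = 160.
|(Parcel A ∪ Parcel B) ∩ Parcel C| = 66.9389.
|(Parcel A ∪ Parcel B) △ Parcel C| = 160 + 85 − 133.8777 = 111.12.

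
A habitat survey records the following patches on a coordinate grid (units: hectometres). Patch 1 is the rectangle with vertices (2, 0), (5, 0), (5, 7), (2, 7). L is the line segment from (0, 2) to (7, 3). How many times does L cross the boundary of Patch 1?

The segment meets the boundary at (5,2.714), (2,2.286).

2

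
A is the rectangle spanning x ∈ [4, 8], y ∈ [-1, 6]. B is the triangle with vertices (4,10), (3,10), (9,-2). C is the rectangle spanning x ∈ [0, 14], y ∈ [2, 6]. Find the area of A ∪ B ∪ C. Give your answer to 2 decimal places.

By inclusion–exclusion:
Individual areas: |A| = 28, |B| = 6, |C| = 56.
|A∩B| = 2.4667.
|A∩C|: x∈[4,8], y∈[2,6] → 4·4 = 16.
|B∩C| = 2.
|A∩B∩C| = 2.
|A ∪ B ∪ C| = 90 − 20.4667 + 2 = 71.53.

71.53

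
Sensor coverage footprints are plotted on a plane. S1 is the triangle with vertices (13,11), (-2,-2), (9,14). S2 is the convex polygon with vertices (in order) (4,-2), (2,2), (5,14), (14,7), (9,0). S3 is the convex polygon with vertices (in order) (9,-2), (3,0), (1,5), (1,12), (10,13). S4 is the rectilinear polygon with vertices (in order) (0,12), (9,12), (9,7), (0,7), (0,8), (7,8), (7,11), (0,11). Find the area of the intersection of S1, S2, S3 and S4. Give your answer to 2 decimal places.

11.23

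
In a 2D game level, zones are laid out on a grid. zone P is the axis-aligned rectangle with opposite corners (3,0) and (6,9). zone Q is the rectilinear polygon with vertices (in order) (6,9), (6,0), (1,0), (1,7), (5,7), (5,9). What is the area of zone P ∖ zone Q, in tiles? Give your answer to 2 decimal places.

|zone P| = 27, |zone P∩zone Q| = 23.
|zone P ∖ zone Q| = |zone P| − |zone P∩zone Q| = 27 − 23 = 4.00.

4.00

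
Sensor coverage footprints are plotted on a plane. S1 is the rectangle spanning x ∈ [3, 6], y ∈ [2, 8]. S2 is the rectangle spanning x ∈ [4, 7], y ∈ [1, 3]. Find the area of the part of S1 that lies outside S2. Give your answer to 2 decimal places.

16.00

|S1∩S2|: x∈[4,6], y∈[2,3] → 2·1 = 2.
|S1| = 18.
|S1 ∖ S2| = |S1| − |S1∩S2| = 18 − 2 = 16.00.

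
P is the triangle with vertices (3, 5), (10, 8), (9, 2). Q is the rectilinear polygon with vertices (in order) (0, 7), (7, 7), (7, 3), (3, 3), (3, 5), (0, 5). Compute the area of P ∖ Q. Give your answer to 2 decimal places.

|P| = 19.5, |P∩Q| = 7.4286.
|P ∖ Q| = |P| − |P∩Q| = 19.5 − 7.4286 = 12.07.

12.07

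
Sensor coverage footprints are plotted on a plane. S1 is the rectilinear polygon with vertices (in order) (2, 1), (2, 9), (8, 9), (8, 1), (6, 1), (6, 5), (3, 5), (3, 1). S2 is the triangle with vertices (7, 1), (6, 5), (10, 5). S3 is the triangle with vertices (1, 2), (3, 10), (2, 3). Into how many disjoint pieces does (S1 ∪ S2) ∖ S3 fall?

2

(S1 ∪ S2) ∖ S3 splits into 2 disjoint pieces (area 1.125, area 36.0952).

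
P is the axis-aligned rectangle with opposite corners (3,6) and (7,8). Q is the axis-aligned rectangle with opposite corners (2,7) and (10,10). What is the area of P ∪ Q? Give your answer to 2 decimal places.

28.00

By inclusion–exclusion:
Individual areas: |P| = 8, |Q| = 24.
|P∩Q|: x∈[3,7], y∈[7,8] → 4·1 = 4.
|P ∪ Q| = 32 − 4 = 28.00.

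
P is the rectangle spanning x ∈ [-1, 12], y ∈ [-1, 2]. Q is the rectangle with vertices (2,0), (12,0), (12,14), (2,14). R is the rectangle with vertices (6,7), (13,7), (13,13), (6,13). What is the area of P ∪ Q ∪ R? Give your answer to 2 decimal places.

165.00

By inclusion–exclusion:
Individual areas: |P| = 39, |Q| = 140, |R| = 42.
|P∩Q|: x∈[2,12], y∈[0,2] → 10·2 = 20.
|P∩R| = 0 (no overlap).
|Q∩R|: x∈[6,12], y∈[7,13] → 6·6 = 36.
|P∩Q∩R| = 0.
|P ∪ Q ∪ R| = 221 − 56 + 0 = 165.00.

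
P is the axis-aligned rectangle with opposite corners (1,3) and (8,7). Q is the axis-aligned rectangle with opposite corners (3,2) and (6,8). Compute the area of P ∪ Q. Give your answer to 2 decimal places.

By inclusion–exclusion:
Individual areas: |P| = 28, |Q| = 18.
|P∩Q|: x∈[3,6], y∈[3,7] → 3·4 = 12.
|P ∪ Q| = 46 − 12 = 34.00.

34.00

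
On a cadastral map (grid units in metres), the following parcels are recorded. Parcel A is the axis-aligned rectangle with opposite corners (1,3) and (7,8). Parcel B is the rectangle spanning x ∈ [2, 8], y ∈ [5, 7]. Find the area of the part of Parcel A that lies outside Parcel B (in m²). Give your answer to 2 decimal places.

|Parcel A∩Parcel B|: x∈[2,7], y∈[5,7] → 5·2 = 10.
|Parcel A| = 30.
|Parcel A ∖ Parcel B| = |Parcel A| − |Parcel A∩Parcel B| = 30 − 10 = 20.00.

20.00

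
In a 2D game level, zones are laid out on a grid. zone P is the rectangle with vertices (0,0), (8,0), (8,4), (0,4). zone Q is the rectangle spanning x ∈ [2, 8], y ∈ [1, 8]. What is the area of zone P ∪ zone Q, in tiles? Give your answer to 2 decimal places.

56.00

By inclusion–exclusion:
Individual areas: |zone P| = 32, |zone Q| = 42.
|zone P∩zone Q|: x∈[2,8], y∈[1,4] → 6·3 = 18.
|zone P ∪ zone Q| = 74 − 18 = 56.00.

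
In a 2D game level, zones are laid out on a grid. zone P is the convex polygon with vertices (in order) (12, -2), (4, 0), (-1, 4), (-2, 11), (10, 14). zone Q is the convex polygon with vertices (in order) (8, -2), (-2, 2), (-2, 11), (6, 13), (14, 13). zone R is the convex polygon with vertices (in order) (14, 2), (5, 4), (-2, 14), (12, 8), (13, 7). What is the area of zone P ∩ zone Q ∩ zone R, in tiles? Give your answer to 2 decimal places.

The intersection is the polygon with vertices (2.421,12.105), (10.679,8.566), (11.048,5.619), (9.959,2.898), (5,4), (-0.213,11.447).
By the shoelace formula its area is 56.98.

56.98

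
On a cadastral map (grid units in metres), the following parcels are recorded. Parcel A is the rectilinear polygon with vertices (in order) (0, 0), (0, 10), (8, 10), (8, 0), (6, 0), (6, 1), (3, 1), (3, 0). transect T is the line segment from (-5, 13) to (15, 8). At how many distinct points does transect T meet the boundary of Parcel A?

The segment meets the boundary at (8,9.75), (7,10).

2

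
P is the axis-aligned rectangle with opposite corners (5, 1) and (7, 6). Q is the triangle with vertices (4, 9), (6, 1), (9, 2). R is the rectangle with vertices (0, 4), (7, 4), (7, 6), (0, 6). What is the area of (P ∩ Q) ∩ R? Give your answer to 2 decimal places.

The region (P ∩ Q) ∩ R is the polygon with vertices (5,5), (5,6), (6.143,6), (7,4.8), (7,4), (5.25,4).
By the shoelace formula its area is 3.36.

3.36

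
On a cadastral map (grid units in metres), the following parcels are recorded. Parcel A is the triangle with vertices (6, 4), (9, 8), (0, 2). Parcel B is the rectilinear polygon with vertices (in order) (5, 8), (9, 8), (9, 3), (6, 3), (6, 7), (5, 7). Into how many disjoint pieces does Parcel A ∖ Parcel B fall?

Parcel A ∖ Parcel B is a single connected region.

1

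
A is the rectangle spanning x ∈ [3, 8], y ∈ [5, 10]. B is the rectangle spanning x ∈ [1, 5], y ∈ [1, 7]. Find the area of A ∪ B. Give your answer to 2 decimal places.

45.00

By inclusion–exclusion:
Individual areas: |A| = 25, |B| = 24.
|A∩B|: x∈[3,5], y∈[5,7] → 2·2 = 4.
|A ∪ B| = 49 − 4 = 45.00.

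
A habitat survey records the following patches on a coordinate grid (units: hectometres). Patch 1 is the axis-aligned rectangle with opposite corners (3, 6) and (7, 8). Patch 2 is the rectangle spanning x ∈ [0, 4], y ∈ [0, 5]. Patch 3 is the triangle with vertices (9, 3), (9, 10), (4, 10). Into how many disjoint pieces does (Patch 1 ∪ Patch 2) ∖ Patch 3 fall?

(Patch 1 ∪ Patch 2) ∖ Patch 3 splits into 2 disjoint pieces (area 6.2857, area 20).

2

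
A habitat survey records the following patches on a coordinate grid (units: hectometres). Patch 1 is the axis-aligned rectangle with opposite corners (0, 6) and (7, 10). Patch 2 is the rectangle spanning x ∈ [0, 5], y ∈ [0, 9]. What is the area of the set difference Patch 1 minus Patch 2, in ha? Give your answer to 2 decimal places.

13.00

|Patch 1∩Patch 2|: x∈[0,5], y∈[6,9] → 5·3 = 15.
|Patch 1| = 28.
|Patch 1 ∖ Patch 2| = |Patch 1| − |Patch 1∩Patch 2| = 28 − 15 = 13.00.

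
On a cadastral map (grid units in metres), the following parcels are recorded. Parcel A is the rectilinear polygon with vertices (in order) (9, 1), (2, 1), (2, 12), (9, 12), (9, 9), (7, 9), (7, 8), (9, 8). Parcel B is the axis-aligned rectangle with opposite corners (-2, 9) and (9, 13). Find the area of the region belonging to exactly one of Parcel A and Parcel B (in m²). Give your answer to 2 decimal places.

|Parcel A| = 75, |Parcel B| = 44, |Parcel A∩Parcel B| = 21.
|Parcel A △ Parcel B| = |Parcel A| + |Parcel B| − 2·|Parcel A∩Parcel B| = 75 + 44 − 42 = 77.00.

77.00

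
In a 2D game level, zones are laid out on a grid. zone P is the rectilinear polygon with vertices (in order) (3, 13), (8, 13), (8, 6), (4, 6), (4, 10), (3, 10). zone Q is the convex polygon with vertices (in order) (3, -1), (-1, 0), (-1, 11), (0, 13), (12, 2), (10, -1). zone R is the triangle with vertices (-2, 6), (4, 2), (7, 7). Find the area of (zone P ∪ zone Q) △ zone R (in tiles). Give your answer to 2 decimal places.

114.68

|zone P ∪ zone Q| = 134.9053.
|(zone P ∪ zone Q) ∩ zone R| = 20.6111.
|(zone P ∪ zone Q) △ zone R| = 134.9053 + 21 − 41.2222 = 114.68.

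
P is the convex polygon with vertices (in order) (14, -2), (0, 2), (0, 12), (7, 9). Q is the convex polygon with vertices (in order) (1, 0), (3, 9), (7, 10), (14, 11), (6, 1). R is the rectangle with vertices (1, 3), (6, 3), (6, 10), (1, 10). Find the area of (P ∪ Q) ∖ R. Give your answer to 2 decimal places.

|P ∪ Q| = 120.5056.
|(P ∪ Q) ∩ R| = 34.6952.
|(P ∪ Q) ∖ R| = 120.5056 − 34.6952 = 85.81.

85.81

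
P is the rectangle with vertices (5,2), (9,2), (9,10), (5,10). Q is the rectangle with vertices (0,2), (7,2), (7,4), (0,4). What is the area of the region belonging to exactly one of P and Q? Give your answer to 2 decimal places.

38.00

|P∩Q|: x∈[5,7], y∈[2,4] → 2·2 = 4.
|P △ Q| = |P| + |Q| − 2·|P∩Q| = 32 + 14 − 8 = 38.00.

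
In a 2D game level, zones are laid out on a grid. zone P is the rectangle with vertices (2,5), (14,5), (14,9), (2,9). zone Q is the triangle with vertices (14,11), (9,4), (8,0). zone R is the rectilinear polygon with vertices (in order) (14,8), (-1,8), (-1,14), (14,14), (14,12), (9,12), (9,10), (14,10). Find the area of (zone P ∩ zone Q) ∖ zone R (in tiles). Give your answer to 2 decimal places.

2.28

|zone P ∩ zone Q| = 2.7013.
|(zone P ∩ zone Q) ∩ zone R| = 0.4221.
|(zone P ∩ zone Q) ∖ zone R| = 2.7013 − 0.4221 = 2.28.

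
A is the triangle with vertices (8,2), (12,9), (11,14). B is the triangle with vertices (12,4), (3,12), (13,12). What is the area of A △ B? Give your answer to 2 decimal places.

|A| = 13.5, |B| = 40, |A∩B| = 9.9086.
|A △ B| = |A| + |B| − 2·|A∩B| = 13.5 + 40 − 19.8172 = 33.68.

33.68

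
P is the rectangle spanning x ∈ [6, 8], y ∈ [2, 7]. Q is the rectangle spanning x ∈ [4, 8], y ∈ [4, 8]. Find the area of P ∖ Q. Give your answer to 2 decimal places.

4.00

|P∩Q|: x∈[6,8], y∈[4,7] → 2·3 = 6.
|P| = 10.
|P ∖ Q| = |P| − |P∩Q| = 10 − 6 = 4.00.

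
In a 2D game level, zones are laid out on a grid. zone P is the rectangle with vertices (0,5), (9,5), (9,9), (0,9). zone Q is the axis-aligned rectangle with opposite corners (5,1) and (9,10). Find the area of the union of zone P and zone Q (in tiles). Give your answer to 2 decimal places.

By inclusion–exclusion:
Individual areas: |zone P| = 36, |zone Q| = 36.
|zone P∩zone Q|: x∈[5,9], y∈[5,9] → 4·4 = 16.
|zone P ∪ zone Q| = 72 − 16 = 56.00.

56.00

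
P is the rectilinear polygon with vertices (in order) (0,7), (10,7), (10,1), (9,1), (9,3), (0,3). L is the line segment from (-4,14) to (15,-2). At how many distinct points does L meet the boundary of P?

2

The segment meets the boundary at (10,2.211), (4.312,7).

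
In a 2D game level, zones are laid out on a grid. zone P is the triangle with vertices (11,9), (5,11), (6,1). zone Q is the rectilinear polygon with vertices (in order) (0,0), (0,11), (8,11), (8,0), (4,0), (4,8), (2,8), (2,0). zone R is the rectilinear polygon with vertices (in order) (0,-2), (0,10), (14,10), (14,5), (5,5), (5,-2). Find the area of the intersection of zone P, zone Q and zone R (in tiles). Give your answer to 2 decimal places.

The intersection is the polygon with vertices (8,5), (5.6,5), (5.1,10), (8,10).
By the shoelace formula its area is 13.25.

13.25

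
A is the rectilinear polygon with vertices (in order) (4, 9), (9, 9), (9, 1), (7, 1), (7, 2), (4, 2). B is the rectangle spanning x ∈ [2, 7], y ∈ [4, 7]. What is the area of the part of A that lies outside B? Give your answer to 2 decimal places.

28.00

|A| = 37, |A∩B| = 9.
|A ∖ B| = |A| − |A∩B| = 37 − 9 = 28.00.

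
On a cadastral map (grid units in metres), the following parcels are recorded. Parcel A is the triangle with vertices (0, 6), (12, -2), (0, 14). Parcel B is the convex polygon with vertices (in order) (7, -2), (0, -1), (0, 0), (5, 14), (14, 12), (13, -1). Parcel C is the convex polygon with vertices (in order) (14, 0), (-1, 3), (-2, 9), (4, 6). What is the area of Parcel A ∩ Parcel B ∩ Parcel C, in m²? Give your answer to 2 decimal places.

The intersection is the polygon with vertices (2.424,6.788), (4,6), (7.636,3.818), (9.882,0.824), (6.857,1.429), (1.731,4.846).
By the shoelace formula its area is 17.68.

17.68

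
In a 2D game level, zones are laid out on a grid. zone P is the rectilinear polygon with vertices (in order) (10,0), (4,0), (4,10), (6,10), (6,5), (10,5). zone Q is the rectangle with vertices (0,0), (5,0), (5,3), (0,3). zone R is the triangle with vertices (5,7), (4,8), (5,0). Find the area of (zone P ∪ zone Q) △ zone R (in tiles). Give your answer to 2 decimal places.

|zone P ∪ zone Q| = 52.
|(zone P ∪ zone Q) ∩ zone R| = 3.5.
|(zone P ∪ zone Q) △ zone R| = 52 + 3.5 − 7 = 48.50.

48.50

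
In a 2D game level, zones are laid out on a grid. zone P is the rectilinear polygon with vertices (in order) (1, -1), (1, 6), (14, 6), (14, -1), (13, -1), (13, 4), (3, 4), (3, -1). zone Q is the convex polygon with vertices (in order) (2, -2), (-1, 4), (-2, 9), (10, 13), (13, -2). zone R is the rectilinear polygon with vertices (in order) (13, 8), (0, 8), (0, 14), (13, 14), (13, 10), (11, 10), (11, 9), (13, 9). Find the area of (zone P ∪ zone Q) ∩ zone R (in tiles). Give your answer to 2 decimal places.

The region (zone P ∪ zone Q) ∩ zone R is the polygon with vertices (10,13), (11,8), (0,8), (0,9.667).
By the shoelace formula its area is 35.83.

35.83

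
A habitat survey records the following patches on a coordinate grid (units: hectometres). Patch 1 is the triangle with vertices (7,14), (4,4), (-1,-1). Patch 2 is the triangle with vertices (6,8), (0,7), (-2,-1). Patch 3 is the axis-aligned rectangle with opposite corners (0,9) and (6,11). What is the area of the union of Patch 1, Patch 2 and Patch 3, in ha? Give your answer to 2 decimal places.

By inclusion–exclusion:
Individual areas: |Patch 1| = 17.5, |Patch 2| = 23, |Patch 3| = 12.
|Patch 1∩Patch 2| = 5.8763.
|Patch 1∩Patch 3| = 1.85.
|Patch 2∩Patch 3| = 0.
|Patch 1∩Patch 2∩Patch 3| = 0.
|Patch 1 ∪ Patch 2 ∪ Patch 3| = 52.5 − 7.7263 + 0 = 44.77.

44.77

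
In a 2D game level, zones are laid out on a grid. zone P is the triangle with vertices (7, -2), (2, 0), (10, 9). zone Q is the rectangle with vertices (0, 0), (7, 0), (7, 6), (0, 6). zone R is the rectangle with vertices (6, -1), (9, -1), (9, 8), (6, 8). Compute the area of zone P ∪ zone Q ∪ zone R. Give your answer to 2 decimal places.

68.41

By inclusion–exclusion:
Individual areas: |zone P| = 30.5, |zone Q| = 42, |zone R| = 27.
|zone P∩zone Q| = 14.0625.
|zone P∩zone R| = 16.0928.
|zone Q∩zone R|: x∈[6,7], y∈[0,6] → 1·6 = 6.
|zone P∩zone Q∩zone R| = 5.0625.
|zone P ∪ zone Q ∪ zone R| = 99.5 − 36.1553 + 5.0625 = 68.41.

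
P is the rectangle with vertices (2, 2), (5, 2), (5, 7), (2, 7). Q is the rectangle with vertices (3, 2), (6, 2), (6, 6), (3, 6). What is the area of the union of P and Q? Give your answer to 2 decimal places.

By inclusion–exclusion:
Individual areas: |P| = 15, |Q| = 12.
|P∩Q|: x∈[3,5], y∈[2,6] → 2·4 = 8.
|P ∪ Q| = 27 − 8 = 19.00.

19.00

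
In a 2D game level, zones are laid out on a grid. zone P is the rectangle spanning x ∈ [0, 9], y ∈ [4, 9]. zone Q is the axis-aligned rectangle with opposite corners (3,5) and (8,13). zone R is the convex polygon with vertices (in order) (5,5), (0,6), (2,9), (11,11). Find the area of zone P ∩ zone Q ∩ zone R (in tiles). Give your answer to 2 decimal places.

The intersection is the polygon with vertices (8,8), (5,5), (3,5.4), (3,9), (8,9).
By the shoelace formula its area is 15.10.

15.10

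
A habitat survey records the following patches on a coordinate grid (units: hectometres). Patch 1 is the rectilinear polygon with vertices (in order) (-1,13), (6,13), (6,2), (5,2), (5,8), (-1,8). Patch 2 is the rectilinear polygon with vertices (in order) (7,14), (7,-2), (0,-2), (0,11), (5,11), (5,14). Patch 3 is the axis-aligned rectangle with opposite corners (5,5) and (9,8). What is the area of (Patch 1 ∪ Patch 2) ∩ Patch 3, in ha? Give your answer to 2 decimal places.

The region (Patch 1 ∪ Patch 2) ∩ Patch 3 is the polygon with vertices (7,5), (5,5), (5,8), (7,8).
By the shoelace formula its area is 6.00.

6.00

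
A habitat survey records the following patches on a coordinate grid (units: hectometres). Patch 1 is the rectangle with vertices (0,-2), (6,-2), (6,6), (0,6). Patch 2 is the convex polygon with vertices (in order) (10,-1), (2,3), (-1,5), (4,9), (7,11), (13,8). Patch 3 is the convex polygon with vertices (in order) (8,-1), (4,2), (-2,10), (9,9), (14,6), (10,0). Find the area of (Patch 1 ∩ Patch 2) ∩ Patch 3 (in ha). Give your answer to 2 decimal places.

15.00

The region (Patch 1 ∩ Patch 2) ∩ Patch 3 is the polygon with vertices (6,1), (4,2), (1,6), (6,6).
By the shoelace formula its area is 15.00.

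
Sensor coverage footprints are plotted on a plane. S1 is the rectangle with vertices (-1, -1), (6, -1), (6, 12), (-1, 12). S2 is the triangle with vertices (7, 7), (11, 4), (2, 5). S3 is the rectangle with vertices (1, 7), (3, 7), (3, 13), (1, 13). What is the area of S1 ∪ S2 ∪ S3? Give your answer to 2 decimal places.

100.41

By inclusion–exclusion:
Individual areas: |S1| = 91, |S2| = 11.5, |S3| = 12.
|S1∩S2| = 4.0889.
|S1∩S3|: x∈[1,3], y∈[7,12] → 2·5 = 10.
|S2∩S3| = 0.
|S1∩S2∩S3| = 0.
|S1 ∪ S2 ∪ S3| = 114.5 − 14.0889 + 0 = 100.41.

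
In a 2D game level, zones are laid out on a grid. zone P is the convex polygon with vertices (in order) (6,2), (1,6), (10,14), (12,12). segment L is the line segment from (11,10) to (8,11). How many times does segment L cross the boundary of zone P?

1

The segment meets the boundary at (10.833,10.056).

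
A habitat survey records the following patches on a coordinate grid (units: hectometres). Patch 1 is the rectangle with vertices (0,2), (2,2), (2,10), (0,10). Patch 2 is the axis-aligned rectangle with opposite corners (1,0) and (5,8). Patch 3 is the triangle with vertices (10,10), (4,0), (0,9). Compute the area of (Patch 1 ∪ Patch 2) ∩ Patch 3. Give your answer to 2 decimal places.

23.37

The region (Patch 1 ∪ Patch 2) ∩ Patch 3 is the polygon with vertices (2,8), (5,8), (5,1.667), (4,0), (0,9), (2,9.2).
By the shoelace formula its area is 23.37.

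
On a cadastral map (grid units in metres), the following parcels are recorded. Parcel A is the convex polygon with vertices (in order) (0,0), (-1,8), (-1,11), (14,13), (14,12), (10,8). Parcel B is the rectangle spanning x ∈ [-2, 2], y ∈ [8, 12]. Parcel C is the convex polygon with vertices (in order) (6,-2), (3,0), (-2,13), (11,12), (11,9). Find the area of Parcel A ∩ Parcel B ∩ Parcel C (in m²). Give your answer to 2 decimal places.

8.49

The intersection is the polygon with vertices (2,11.4), (2,8), (-0.077,8), (-1,10.4), (-1,11).
By the shoelace formula its area is 8.49.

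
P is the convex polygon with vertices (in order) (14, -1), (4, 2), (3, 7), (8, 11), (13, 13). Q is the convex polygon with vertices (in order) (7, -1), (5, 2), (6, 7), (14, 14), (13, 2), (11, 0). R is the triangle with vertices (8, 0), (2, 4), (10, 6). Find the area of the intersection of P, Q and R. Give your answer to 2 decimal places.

The intersection is the polygon with vertices (5.579,4.895), (10,6), (8.242,0.727), (5.818,1.454), (5,2).
By the shoelace formula its area is 16.11.

16.11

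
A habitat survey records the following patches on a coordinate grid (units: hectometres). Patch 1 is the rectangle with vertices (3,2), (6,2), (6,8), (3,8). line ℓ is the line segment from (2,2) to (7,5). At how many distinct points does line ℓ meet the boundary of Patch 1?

2

The segment meets the boundary at (6,4.4), (3,2.6).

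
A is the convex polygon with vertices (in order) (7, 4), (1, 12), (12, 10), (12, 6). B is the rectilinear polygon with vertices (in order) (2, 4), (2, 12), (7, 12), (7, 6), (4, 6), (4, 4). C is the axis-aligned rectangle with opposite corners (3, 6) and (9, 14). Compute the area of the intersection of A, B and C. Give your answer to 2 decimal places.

The intersection is the polygon with vertices (7,10.909), (7,6), (5.5,6), (3,9.333), (3,11.636).
By the shoelace formula its area is 16.92.

16.92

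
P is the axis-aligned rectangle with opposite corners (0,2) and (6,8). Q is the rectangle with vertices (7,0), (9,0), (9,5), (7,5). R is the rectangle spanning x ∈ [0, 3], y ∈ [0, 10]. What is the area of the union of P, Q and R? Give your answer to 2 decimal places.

58.00

By inclusion–exclusion:
Individual areas: |P| = 36, |Q| = 10, |R| = 30.
|P∩Q| = 0 (no overlap).
|P∩R|: x∈[0,3], y∈[2,8] → 3·6 = 18.
|Q∩R| = 0 (no overlap).
|P∩Q∩R| = 0.
|P ∪ Q ∪ R| = 76 − 18 + 0 = 58.00.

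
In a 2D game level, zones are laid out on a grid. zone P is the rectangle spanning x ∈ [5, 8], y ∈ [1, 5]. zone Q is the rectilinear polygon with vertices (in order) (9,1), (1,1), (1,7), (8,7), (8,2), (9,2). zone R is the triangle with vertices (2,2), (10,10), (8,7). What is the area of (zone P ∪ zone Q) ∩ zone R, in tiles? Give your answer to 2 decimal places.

2.50

The region (zone P ∪ zone Q) ∩ zone R is the polygon with vertices (8,7), (2,2), (7,7).
By the shoelace formula its area is 2.50.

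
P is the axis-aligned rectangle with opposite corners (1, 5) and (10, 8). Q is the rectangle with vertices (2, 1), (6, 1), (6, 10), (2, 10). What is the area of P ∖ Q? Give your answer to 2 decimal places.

15.00

|P∩Q|: x∈[2,6], y∈[5,8] → 4·3 = 12.
|P| = 27.
|P ∖ Q| = |P| − |P∩Q| = 27 − 12 = 15.00.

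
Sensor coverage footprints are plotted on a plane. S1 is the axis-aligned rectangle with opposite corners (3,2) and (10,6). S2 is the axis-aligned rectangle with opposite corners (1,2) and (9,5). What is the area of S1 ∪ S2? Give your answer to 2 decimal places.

By inclusion–exclusion:
Individual areas: |S1| = 28, |S2| = 24.
|S1∩S2|: x∈[3,9], y∈[2,5] → 6·3 = 18.
|S1 ∪ S2| = 52 − 18 = 34.00.

34.00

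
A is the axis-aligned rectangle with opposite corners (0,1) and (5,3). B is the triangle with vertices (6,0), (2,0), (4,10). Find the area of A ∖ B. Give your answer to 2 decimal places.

4.80

|A| = 10, |A∩B| = 5.2.
|A ∖ B| = |A| − |A∩B| = 10 − 5.2 = 4.80.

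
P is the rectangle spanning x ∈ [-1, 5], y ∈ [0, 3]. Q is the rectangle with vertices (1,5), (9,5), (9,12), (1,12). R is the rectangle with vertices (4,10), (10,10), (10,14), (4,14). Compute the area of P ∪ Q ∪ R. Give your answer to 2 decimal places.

By inclusion–exclusion:
Individual areas: |P| = 18, |Q| = 56, |R| = 24.
|P∩Q| = 0 (no overlap).
|P∩R| = 0 (no overlap).
|Q∩R|: x∈[4,9], y∈[10,12] → 5·2 = 10.
|P∩Q∩R| = 0.
|P ∪ Q ∪ R| = 98 − 10 + 0 = 88.00.

88.00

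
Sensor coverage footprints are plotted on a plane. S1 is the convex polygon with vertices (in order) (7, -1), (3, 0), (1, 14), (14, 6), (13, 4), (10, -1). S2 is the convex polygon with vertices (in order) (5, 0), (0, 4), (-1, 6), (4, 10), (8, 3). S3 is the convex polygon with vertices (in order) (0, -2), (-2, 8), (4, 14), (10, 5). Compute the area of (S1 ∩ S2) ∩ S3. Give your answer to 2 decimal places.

The region (S1 ∩ S2) ∩ S3 is the polygon with vertices (4,10), (7.755,3.429), (4,0.8), (2.742,1.806), (1.821,8.256).
By the shoelace formula its area is 30.89.

30.89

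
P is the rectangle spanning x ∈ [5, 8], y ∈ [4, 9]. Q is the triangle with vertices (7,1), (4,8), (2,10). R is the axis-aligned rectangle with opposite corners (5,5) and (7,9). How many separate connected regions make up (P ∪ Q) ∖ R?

(P ∪ Q) ∖ R is a single connected region.

1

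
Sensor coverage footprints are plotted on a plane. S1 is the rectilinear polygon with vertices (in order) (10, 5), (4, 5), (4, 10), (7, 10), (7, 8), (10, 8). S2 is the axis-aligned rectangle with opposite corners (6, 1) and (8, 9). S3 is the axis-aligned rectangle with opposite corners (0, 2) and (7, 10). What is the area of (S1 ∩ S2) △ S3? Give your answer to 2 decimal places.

55.00

|S1 ∩ S2| = 7.
|(S1 ∩ S2) ∩ S3| = 4.
|(S1 ∩ S2) △ S3| = 7 + 56 − 8 = 55.00.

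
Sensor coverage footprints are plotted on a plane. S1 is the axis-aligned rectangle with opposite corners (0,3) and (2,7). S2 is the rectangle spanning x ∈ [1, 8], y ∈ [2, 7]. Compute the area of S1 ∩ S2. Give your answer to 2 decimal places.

|S1∩S2|: x∈[1,2], y∈[3,7] → 1·4 = 4.

4.00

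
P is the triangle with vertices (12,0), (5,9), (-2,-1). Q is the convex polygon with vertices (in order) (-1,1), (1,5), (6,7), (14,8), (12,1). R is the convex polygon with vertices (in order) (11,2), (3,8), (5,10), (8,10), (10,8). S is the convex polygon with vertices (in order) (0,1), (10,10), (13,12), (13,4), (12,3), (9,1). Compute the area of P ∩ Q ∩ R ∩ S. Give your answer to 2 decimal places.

The intersection is the polygon with vertices (9.667,3), (5.606,6.045), (6.601,6.941).
By the shoelace formula its area is 3.33.

3.33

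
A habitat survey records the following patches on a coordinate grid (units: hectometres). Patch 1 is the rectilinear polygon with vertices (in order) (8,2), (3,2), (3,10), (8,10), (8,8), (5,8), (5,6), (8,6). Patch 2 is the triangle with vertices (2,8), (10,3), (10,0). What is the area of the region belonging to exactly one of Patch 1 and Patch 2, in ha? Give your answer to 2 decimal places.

32.90

|Patch 1| = 34, |Patch 2| = 12, |Patch 1∩Patch 2| = 6.55.
|Patch 1 △ Patch 2| = |Patch 1| + |Patch 2| − 2·|Patch 1∩Patch 2| = 34 + 12 − 13.1 = 32.90.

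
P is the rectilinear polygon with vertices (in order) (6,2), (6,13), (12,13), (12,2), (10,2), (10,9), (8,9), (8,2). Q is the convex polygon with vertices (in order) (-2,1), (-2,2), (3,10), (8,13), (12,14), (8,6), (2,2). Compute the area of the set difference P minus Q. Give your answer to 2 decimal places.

27.87

|P| = 52, |P∩Q| = 24.1333.
|P ∖ Q| = |P| − |P∩Q| = 52 − 24.1333 = 27.87.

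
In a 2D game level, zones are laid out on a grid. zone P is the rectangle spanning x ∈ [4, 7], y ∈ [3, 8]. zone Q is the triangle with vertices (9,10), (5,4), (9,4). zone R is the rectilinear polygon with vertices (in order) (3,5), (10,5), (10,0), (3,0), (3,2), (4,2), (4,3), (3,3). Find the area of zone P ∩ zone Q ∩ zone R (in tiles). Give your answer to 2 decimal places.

The intersection is the polygon with vertices (5,4), (5.667,5), (7,5), (7,4).
By the shoelace formula its area is 1.67.

1.67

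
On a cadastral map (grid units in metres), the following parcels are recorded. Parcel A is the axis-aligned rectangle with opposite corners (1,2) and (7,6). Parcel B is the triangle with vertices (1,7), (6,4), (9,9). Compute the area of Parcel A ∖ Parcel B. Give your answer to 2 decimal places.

|Parcel A| = 24, |Parcel A∩Parcel B| = 4.5.
|Parcel A ∖ Parcel B| = |Parcel A| − |Parcel A∩Parcel B| = 24 − 4.5 = 19.50.

19.50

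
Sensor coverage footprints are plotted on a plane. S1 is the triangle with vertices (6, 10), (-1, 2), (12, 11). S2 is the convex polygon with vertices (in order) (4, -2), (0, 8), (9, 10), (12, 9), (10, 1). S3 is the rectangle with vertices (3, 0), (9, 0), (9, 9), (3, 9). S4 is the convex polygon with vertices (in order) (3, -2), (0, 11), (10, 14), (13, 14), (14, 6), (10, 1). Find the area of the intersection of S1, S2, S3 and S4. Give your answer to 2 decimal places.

The intersection is the polygon with vertices (3,6.571), (5.125,9), (9,9), (9,8.923), (3,4.769).
By the shoelace formula its area is 10.34.

10.34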